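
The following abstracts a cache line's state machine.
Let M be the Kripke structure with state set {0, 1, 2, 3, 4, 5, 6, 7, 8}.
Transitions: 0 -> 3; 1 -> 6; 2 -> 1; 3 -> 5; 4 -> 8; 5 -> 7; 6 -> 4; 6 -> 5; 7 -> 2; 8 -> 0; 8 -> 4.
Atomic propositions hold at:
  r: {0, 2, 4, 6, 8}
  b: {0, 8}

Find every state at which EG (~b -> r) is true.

{4, 6, 8}

Sat(~b) = {1, 2, 3, 4, 5, 6, 7}
Sat(~b -> r) = {0, 2, 4, 6, 8}
EG (~b -> r): greatest fixpoint, start Z0 = {0, 2, 4, 6, 8}, keep only states in Sat with some successor in Z. Z1 = {4, 6, 8}; fixed.
Sat(EG (~b -> r)) = {4, 6, 8}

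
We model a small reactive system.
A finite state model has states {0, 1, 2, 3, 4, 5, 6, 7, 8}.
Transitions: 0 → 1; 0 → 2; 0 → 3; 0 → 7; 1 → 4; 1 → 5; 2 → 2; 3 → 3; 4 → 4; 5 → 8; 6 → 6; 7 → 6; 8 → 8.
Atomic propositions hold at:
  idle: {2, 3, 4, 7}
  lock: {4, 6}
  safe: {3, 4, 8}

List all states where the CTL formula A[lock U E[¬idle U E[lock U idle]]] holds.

{0, 1, 2, 3, 4, 7}

Sat(¬idle) = {0, 1, 5, 6, 8}
E[lock U idle]: least fixpoint, start Z0 = Sat(idle) = {2, 3, 4, 7}, add states in Sat(lock) with some successor in Z. Already a fixed point.
Sat(E[lock U idle]) = {2, 3, 4, 7}
E[¬idle U E[lock U idle]]: least fixpoint, start Z0 = Sat(E[lock U idle]) = {2, 3, 4, 7}, add states in Sat(¬idle) with some successor in Z. Z1 = {0, 1, 2, 3, 4, 7}; fixed.
Sat(E[¬idle U E[lock U idle]]) = {0, 1, 2, 3, 4, 7}
A[lock U E[¬idle U E[lock U idle]]]: least fixpoint, start Z0 = Sat(E[¬idle U E[lock U idle]]) = {0, 1, 2, 3, 4, 7}, add states in Sat(lock) with every successor in Z. Already a fixed point.
Sat(A[lock U E[¬idle U E[lock U idle]]]) = {0, 1, 2, 3, 4, 7}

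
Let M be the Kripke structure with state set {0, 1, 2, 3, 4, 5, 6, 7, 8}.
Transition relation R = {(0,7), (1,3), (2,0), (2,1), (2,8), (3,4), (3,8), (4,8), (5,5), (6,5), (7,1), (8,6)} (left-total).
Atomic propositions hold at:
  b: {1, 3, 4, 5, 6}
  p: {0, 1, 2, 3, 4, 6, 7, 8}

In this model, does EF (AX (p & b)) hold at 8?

Sat(p & b) = {1, 3, 4, 6}
Sat(AX (p & b)) = {s : every successor in {1, 3, 4, 6}} = {1, 7, 8}
EF (AX (p & b)): least fixpoint, start Z0 = {1, 7, 8}, add states with some successor in Z. Z1 = {0, 1, 2, 3, 4, 7, 8}; fixed.
Sat(EF (AX (p & b))) = {0, 1, 2, 3, 4, 7, 8}
8 ∈ Sat(EF (AX (p & b))) = {0, 1, 2, 3, 4, 7, 8}, so the formula holds at 8.

Yes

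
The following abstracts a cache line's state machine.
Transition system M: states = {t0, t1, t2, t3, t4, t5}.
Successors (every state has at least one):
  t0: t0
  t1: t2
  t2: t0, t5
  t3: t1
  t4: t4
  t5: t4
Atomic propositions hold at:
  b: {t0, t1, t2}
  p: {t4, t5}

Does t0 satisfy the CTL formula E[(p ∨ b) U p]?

No

Sat(p ∨ b) = {t0, t1, t2, t4, t5}
E[(p ∨ b) U p]: least fixpoint, start Z0 = Sat(p) = {t4, t5}, add states in Sat(p ∨ b) with some successor in Z. Z1 = {t2, t4, t5}; Z2 = {t1, t2, t4, t5}; fixed.
Sat(E[(p ∨ b) U p]) = {t1, t2, t4, t5}
t0 ∉ Sat(E[(p ∨ b) U p]) = {t1, t2, t4, t5}, so the formula does not hold at t0.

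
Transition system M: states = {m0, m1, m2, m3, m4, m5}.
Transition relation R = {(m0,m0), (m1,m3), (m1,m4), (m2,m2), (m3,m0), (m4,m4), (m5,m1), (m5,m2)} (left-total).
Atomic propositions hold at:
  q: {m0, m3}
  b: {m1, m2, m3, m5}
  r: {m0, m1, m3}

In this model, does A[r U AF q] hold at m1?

AF q: least fixpoint, start Z0 = {m0, m3}, add states with every successor in Z. Already a fixed point.
Sat(AF q) = {m0, m3}
A[r U AF q]: least fixpoint, start Z0 = Sat(AF q) = {m0, m3}, add states in Sat(r) with every successor in Z. Already a fixed point.
Sat(A[r U AF q]) = {m0, m3}
m1 ∉ Sat(A[r U AF q]) = {m0, m3}, so the formula does not hold at m1.

No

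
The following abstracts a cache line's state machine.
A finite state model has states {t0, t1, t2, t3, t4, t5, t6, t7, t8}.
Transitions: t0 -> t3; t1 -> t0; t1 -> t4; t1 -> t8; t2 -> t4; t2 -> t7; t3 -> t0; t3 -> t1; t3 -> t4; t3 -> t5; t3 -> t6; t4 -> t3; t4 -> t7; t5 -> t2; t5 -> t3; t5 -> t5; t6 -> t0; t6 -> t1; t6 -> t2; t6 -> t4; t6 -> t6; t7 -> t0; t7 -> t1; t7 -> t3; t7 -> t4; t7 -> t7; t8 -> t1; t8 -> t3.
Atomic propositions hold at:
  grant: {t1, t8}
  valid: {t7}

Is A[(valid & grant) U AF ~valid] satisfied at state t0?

Sat(valid & grant) = ∅
Sat(~valid) = {t0, t1, t2, t3, t4, t5, t6, t8}
AF ~valid: least fixpoint, start Z0 = {t0, t1, t2, t3, t4, t5, t6, t8}, add states with every successor in Z. Already a fixed point.
Sat(AF ~valid) = {t0, t1, t2, t3, t4, t5, t6, t8}
A[(valid & grant) U AF ~valid]: least fixpoint, start Z0 = Sat(AF ~valid) = {t0, t1, t2, t3, t4, t5, t6, t8}, add states in Sat(valid & grant) with every successor in Z. Already a fixed point.
Sat(A[(valid & grant) U AF ~valid]) = {t0, t1, t2, t3, t4, t5, t6, t8}
t0 ∈ Sat(A[(valid & grant) U AF ~valid]) = {t0, t1, t2, t3, t4, t5, t6, t8}, so the formula holds at t0.

Yes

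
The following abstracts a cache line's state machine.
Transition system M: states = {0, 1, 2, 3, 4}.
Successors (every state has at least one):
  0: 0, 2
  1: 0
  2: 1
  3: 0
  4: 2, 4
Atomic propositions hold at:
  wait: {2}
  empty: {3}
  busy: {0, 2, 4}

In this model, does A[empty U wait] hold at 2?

Yes

A[empty U wait]: least fixpoint, start Z0 = Sat(wait) = {2}, add states in Sat(empty) with every successor in Z. Already a fixed point.
Sat(A[empty U wait]) = {2}
2 ∈ Sat(A[empty U wait]) = {2}, so the formula holds at 2.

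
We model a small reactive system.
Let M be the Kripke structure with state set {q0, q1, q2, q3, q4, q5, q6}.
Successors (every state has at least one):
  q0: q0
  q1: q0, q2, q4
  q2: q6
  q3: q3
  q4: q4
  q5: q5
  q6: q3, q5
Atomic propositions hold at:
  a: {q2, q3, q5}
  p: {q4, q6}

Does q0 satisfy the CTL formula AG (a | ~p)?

Yes

Sat(~p) = {q0, q1, q2, q3, q5}
Sat(a | ~p) = {q0, q1, q2, q3, q5}
AG (a | ~p): greatest fixpoint, start Z0 = {q0, q1, q2, q3, q5}, keep only states in Sat with every successor in Z. Z1 = {q0, q3, q5}; fixed.
Sat(AG (a | ~p)) = {q0, q3, q5}
q0 ∈ Sat(AG (a | ~p)) = {q0, q3, q5}, so the formula holds at q0.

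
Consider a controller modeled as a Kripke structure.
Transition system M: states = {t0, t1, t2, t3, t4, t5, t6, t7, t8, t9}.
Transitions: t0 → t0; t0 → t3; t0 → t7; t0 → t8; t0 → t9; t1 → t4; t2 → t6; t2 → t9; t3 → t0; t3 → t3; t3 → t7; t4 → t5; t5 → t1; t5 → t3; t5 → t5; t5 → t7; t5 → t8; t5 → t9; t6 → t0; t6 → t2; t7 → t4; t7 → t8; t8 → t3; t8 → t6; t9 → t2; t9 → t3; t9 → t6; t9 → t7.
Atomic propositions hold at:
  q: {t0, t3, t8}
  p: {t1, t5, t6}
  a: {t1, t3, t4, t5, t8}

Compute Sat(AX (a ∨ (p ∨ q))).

{t1, t4, t7, t8}

Sat(p ∨ q) = {t0, t1, t3, t5, t6, t8}
Sat(a ∨ (p ∨ q)) = {t0, t1, t3, t4, t5, t6, t8}
Sat(AX (a ∨ (p ∨ q))) = {s : every successor in {t0, t1, t3, t4, t5, t6, t8}} = {t1, t4, t7, t8}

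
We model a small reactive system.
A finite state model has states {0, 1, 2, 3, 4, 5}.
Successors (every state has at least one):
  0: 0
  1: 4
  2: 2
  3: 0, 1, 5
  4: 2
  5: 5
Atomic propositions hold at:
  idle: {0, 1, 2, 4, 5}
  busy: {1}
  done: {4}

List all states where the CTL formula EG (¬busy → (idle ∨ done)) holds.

Sat(¬busy) = {0, 2, 3, 4, 5}
Sat(idle ∨ done) = {0, 1, 2, 4, 5}
Sat(¬busy → (idle ∨ done)) = {0, 1, 2, 4, 5}
EG (¬busy → (idle ∨ done)): greatest fixpoint, start Z0 = {0, 1, 2, 4, 5}, keep only states in Sat with some successor in Z. Already a fixed point.
Sat(EG (¬busy → (idle ∨ done))) = {0, 1, 2, 4, 5}

{0, 1, 2, 4, 5}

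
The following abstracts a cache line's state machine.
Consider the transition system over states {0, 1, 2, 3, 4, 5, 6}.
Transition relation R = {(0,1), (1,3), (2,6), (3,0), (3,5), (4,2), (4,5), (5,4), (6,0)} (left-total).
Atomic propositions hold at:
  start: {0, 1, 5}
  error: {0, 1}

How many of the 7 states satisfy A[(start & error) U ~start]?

Sat(start & error) = {0, 1}
Sat(~start) = {2, 3, 4, 6}
A[(start & error) U ~start]: least fixpoint, start Z0 = Sat(~start) = {2, 3, 4, 6}, add states in Sat(start & error) with every successor in Z. Z1 = {1, 2, 3, 4, 6}; Z2 = {0, 1, 2, 3, 4, 6}; fixed.
Sat(A[(start & error) U ~start]) = {0, 1, 2, 3, 4, 6}
|Sat(A[(start & error) U ~start])| = |{0, 1, 2, 3, 4, 6}| = 6.

6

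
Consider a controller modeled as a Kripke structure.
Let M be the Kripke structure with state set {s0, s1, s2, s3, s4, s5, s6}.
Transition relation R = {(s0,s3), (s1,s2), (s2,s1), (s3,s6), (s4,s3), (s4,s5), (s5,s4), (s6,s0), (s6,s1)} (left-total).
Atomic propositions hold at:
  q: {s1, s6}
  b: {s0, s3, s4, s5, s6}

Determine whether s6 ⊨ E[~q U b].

Yes

Sat(~q) = {s0, s2, s3, s4, s5}
E[~q U b]: least fixpoint, start Z0 = Sat(b) = {s0, s3, s4, s5, s6}, add states in Sat(~q) with some successor in Z. Already a fixed point.
Sat(E[~q U b]) = {s0, s3, s4, s5, s6}
s6 ∈ Sat(E[~q U b]) = {s0, s3, s4, s5, s6}, so the formula holds at s6.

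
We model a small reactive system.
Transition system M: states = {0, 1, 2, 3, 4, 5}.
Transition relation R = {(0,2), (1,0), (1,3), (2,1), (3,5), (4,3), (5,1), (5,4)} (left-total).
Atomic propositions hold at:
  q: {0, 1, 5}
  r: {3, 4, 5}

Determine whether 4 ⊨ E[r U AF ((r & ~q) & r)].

Yes

Sat(~q) = {2, 3, 4}
Sat(r & ~q) = {3, 4}
Sat((r & ~q) & r) = {3, 4}
AF ((r & ~q) & r): least fixpoint, start Z0 = {3, 4}, add states with every successor in Z. Already a fixed point.
Sat(AF ((r & ~q) & r)) = {3, 4}
E[r U AF ((r & ~q) & r)]: least fixpoint, start Z0 = Sat(AF ((r & ~q) & r)) = {3, 4}, add states in Sat(r) with some successor in Z. Z1 = {3, 4, 5}; fixed.
Sat(E[r U AF ((r & ~q) & r)]) = {3, 4, 5}
4 ∈ Sat(E[r U AF ((r & ~q) & r)]) = {3, 4, 5}, so the formula holds at 4.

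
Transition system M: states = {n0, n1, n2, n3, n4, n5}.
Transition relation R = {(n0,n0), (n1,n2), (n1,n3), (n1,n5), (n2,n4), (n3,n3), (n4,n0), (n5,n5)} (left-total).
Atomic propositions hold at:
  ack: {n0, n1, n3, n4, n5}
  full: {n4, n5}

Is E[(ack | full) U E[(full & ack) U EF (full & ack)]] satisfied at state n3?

No

Sat(ack | full) = {n0, n1, n3, n4, n5}
Sat(full & ack) = {n4, n5}
EF (full & ack): least fixpoint, start Z0 = {n4, n5}, add states with some successor in Z. Z1 = {n1, n2, n4, n5}; fixed.
Sat(EF (full & ack)) = {n1, n2, n4, n5}
E[(full & ack) U EF (full & ack)]: least fixpoint, start Z0 = Sat(EF (full & ack)) = {n1, n2, n4, n5}, add states in Sat(full & ack) with some successor in Z. Already a fixed point.
Sat(E[(full & ack) U EF (full & ack)]) = {n1, n2, n4, n5}
E[(ack | full) U E[(full & ack) U EF (full & ack)]]: least fixpoint, start Z0 = Sat(E[(full & ack) U EF (full & ack)]) = {n1, n2, n4, n5}, add states in Sat(ack | full) with some successor in Z. Already a fixed point.
Sat(E[(ack | full) U E[(full & ack) U EF (full & ack)]]) = {n1, n2, n4, n5}
n3 ∉ Sat(E[(ack | full) U E[(full & ack) U EF (full & ack)]]) = {n1, n2, n4, n5}, so the formula does not hold at n3.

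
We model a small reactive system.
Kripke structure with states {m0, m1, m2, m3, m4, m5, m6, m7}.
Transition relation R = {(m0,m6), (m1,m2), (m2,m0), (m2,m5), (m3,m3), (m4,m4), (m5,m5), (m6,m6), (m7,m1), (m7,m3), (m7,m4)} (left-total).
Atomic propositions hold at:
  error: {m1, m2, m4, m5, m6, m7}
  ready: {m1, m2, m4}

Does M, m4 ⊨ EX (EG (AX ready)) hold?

Yes

Sat(AX ready) = {s : every successor in {m1, m2, m4}} = {m1, m4}
EG (AX ready): greatest fixpoint, start Z0 = {m1, m4}, keep only states in Sat with some successor in Z. Z1 = {m4}; fixed.
Sat(EG (AX ready)) = {m4}
Sat(EX (EG (AX ready))) = {s : some successor in {m4}} = {m4, m7}
m4 ∈ Sat(EX (EG (AX ready))) = {m4, m7}, so the formula holds at m4.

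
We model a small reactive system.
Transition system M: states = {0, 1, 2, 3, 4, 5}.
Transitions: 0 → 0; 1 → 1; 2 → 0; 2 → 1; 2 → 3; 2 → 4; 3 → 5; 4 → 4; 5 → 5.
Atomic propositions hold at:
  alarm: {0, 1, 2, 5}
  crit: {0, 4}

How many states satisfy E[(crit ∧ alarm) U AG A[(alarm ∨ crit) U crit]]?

2

Sat(crit ∧ alarm) = {0}
Sat(alarm ∨ crit) = {0, 1, 2, 4, 5}
A[(alarm ∨ crit) U crit]: least fixpoint, start Z0 = Sat(crit) = {0, 4}, add states in Sat(alarm ∨ crit) with every successor in Z. Already a fixed point.
Sat(A[(alarm ∨ crit) U crit]) = {0, 4}
AG A[(alarm ∨ crit) U crit]: greatest fixpoint, start Z0 = {0, 4}, keep only states in Sat with every successor in Z. Already a fixed point.
Sat(AG A[(alarm ∨ crit) U crit]) = {0, 4}
E[(crit ∧ alarm) U AG A[(alarm ∨ crit) U crit]]: least fixpoint, start Z0 = Sat(AG A[(alarm ∨ crit) U crit]) = {0, 4}, add states in Sat(crit ∧ alarm) with some successor in Z. Already a fixed point.
Sat(E[(crit ∧ alarm) U AG A[(alarm ∨ crit) U crit]]) = {0, 4}
|Sat(E[(crit ∧ alarm) U AG A[(alarm ∨ crit) U crit]])| = |{0, 4}| = 2.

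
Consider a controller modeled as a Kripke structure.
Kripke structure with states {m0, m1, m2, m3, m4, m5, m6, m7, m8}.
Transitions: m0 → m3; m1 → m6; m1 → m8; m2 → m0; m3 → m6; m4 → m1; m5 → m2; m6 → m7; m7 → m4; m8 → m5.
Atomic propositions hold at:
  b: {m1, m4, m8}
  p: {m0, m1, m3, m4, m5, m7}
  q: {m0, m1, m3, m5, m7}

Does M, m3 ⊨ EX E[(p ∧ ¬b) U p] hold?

No

Sat(¬b) = {m0, m2, m3, m5, m6, m7}
Sat(p ∧ ¬b) = {m0, m3, m5, m7}
E[(p ∧ ¬b) U p]: least fixpoint, start Z0 = Sat(p) = {m0, m1, m3, m4, m5, m7}, add states in Sat(p ∧ ¬b) with some successor in Z. Already a fixed point.
Sat(E[(p ∧ ¬b) U p]) = {m0, m1, m3, m4, m5, m7}
Sat(EX E[(p ∧ ¬b) U p]) = {s : some successor in {m0, m1, m3, m4, m5, m7}} = {m0, m2, m4, m6, m7, m8}
m3 ∉ Sat(EX E[(p ∧ ¬b) U p]) = {m0, m2, m4, m6, m7, m8}, so the formula does not hold at m3.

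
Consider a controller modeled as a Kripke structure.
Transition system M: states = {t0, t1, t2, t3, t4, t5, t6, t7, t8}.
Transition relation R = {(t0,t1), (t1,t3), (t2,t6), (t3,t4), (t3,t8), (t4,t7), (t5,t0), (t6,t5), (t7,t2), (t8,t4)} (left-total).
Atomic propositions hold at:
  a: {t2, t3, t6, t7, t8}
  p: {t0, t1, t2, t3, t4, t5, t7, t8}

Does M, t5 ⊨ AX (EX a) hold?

Sat(EX a) = {s : some successor in {t2, t3, t6, t7, t8}} = {t1, t2, t3, t4, t7}
Sat(AX (EX a)) = {s : every successor in {t1, t2, t3, t4, t7}} = {t0, t1, t4, t7, t8}
t5 ∉ Sat(AX (EX a)) = {t0, t1, t4, t7, t8}, so the formula does not hold at t5.

No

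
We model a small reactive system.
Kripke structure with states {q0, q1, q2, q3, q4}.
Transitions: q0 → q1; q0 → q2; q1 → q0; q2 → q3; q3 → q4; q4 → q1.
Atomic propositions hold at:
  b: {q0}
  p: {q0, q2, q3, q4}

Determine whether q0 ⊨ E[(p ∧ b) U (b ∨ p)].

Sat(p ∧ b) = {q0}
Sat(b ∨ p) = {q0, q2, q3, q4}
E[(p ∧ b) U (b ∨ p)]: least fixpoint, start Z0 = Sat((b ∨ p)) = {q0, q2, q3, q4}, add states in Sat(p ∧ b) with some successor in Z. Already a fixed point.
Sat(E[(p ∧ b) U (b ∨ p)]) = {q0, q2, q3, q4}
q0 ∈ Sat(E[(p ∧ b) U (b ∨ p)]) = {q0, q2, q3, q4}, so the formula holds at q0.

Yes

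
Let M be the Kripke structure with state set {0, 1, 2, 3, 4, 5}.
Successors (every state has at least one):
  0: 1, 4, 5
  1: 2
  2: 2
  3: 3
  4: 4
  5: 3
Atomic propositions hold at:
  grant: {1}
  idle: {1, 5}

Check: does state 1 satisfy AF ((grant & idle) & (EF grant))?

Sat(grant & idle) = {1}
EF grant: least fixpoint, start Z0 = {1}, add states with some successor in Z. Z1 = {0, 1}; fixed.
Sat(EF grant) = {0, 1}
Sat((grant & idle) & (EF grant)) = {1}
AF ((grant & idle) & (EF grant)): least fixpoint, start Z0 = {1}, add states with every successor in Z. Already a fixed point.
Sat(AF ((grant & idle) & (EF grant))) = {1}
1 ∈ Sat(AF ((grant & idle) & (EF grant))) = {1}, so the formula holds at 1.

Yes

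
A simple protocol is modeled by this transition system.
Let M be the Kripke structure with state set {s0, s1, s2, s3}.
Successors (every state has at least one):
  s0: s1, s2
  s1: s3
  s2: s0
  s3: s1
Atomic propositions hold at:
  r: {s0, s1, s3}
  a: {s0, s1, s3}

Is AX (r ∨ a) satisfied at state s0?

Sat(r ∨ a) = {s0, s1, s3}
Sat(AX (r ∨ a)) = {s : every successor in {s0, s1, s3}} = {s1, s2, s3}
s0 ∉ Sat(AX (r ∨ a)) = {s1, s2, s3}, so the formula does not hold at s0.

No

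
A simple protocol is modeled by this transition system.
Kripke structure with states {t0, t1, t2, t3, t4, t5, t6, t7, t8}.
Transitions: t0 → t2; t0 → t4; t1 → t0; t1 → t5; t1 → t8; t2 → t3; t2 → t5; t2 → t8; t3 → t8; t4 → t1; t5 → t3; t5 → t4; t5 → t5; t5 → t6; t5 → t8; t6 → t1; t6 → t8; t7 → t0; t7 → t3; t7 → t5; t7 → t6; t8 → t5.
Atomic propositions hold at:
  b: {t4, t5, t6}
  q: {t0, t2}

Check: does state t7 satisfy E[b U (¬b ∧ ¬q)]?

Yes

Sat(¬b) = {t0, t1, t2, t3, t7, t8}
Sat(¬q) = {t1, t3, t4, t5, t6, t7, t8}
Sat(¬b ∧ ¬q) = {t1, t3, t7, t8}
E[b U (¬b ∧ ¬q)]: least fixpoint, start Z0 = Sat((¬b ∧ ¬q)) = {t1, t3, t7, t8}, add states in Sat(b) with some successor in Z. Z1 = {t1, t3, t4, t5, t6, t7, t8}; fixed.
Sat(E[b U (¬b ∧ ¬q)]) = {t1, t3, t4, t5, t6, t7, t8}
t7 ∈ Sat(E[b U (¬b ∧ ¬q)]) = {t1, t3, t4, t5, t6, t7, t8}, so the formula holds at t7.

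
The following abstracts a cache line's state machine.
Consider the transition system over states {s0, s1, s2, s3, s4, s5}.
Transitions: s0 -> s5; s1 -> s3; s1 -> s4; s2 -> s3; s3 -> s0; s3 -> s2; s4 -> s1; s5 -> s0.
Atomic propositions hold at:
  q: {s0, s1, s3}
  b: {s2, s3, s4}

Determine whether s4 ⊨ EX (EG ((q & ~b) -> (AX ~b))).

No

Sat(~b) = {s0, s1, s5}
Sat(q & ~b) = {s0, s1}
Sat(AX ~b) = {s : every successor in {s0, s1, s5}} = {s0, s4, s5}
Sat((q & ~b) -> (AX ~b)) = {s0, s2, s3, s4, s5}
EG ((q & ~b) -> (AX ~b)): greatest fixpoint, start Z0 = {s0, s2, s3, s4, s5}, keep only states in Sat with some successor in Z. Z1 = {s0, s2, s3, s5}; fixed.
Sat(EG ((q & ~b) -> (AX ~b))) = {s0, s2, s3, s5}
Sat(EX (EG ((q & ~b) -> (AX ~b)))) = {s : some successor in {s0, s2, s3, s5}} = {s0, s1, s2, s3, s5}
s4 ∉ Sat(EX (EG ((q & ~b) -> (AX ~b)))) = {s0, s1, s2, s3, s5}, so the formula does not hold at s4.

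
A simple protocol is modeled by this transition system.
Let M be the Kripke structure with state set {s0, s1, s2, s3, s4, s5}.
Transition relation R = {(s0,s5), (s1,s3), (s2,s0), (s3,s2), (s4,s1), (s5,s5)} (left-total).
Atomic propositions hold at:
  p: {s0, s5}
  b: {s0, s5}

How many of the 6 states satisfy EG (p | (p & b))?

2

Sat(p & b) = {s0, s5}
Sat(p | (p & b)) = {s0, s5}
EG (p | (p & b)): greatest fixpoint, start Z0 = {s0, s5}, keep only states in Sat with some successor in Z. Already a fixed point.
Sat(EG (p | (p & b))) = {s0, s5}
|Sat(EG (p | (p & b)))| = |{s0, s5}| = 2.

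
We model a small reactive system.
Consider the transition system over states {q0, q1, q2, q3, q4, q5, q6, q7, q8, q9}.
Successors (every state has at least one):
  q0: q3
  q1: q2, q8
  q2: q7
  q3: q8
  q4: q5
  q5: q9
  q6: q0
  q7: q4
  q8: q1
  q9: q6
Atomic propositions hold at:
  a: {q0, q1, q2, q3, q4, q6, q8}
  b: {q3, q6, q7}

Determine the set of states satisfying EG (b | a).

{q0, q1, q3, q6, q8}

Sat(b | a) = {q0, q1, q2, q3, q4, q6, q7, q8}
EG (b | a): greatest fixpoint, start Z0 = {q0, q1, q2, q3, q4, q6, q7, q8}, keep only states in Sat with some successor in Z. Z1 = {q0, q1, q2, q3, q6, q7, q8}; Z2 = {q0, q1, q2, q3, q6, q8}; Z3 = {q0, q1, q3, q6, q8}; fixed.
Sat(EG (b | a)) = {q0, q1, q3, q6, q8}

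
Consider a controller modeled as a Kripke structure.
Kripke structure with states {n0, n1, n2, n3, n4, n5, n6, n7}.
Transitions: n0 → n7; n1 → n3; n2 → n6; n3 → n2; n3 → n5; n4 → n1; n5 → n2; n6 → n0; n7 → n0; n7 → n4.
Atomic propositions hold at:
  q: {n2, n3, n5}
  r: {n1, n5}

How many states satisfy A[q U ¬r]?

Sat(¬r) = {n0, n2, n3, n4, n6, n7}
A[q U ¬r]: least fixpoint, start Z0 = Sat(¬r) = {n0, n2, n3, n4, n6, n7}, add states in Sat(q) with every successor in Z. Z1 = {n0, n2, n3, n4, n5, n6, n7}; fixed.
Sat(A[q U ¬r]) = {n0, n2, n3, n4, n5, n6, n7}
|Sat(A[q U ¬r])| = |{n0, n2, n3, n4, n5, n6, n7}| = 7.

7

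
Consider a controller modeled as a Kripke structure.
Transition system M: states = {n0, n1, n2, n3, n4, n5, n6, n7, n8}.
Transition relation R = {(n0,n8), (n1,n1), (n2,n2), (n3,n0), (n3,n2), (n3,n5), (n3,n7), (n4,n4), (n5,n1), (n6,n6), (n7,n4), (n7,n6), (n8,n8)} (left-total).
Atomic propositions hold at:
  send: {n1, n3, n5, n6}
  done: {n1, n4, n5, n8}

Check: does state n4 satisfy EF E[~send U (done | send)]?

Sat(~send) = {n0, n2, n4, n7, n8}
Sat(done | send) = {n1, n3, n4, n5, n6, n8}
E[~send U (done | send)]: least fixpoint, start Z0 = Sat((done | send)) = {n1, n3, n4, n5, n6, n8}, add states in Sat(~send) with some successor in Z. Z1 = {n0, n1, n3, n4, n5, n6, n7, n8}; fixed.
Sat(E[~send U (done | send)]) = {n0, n1, n3, n4, n5, n6, n7, n8}
EF E[~send U (done | send)]: least fixpoint, start Z0 = {n0, n1, n3, n4, n5, n6, n7, n8}, add states with some successor in Z. Already a fixed point.
Sat(EF E[~send U (done | send)]) = {n0, n1, n3, n4, n5, n6, n7, n8}
n4 ∈ Sat(EF E[~send U (done | send)]) = {n0, n1, n3, n4, n5, n6, n7, n8}, so the formula holds at n4.

Yes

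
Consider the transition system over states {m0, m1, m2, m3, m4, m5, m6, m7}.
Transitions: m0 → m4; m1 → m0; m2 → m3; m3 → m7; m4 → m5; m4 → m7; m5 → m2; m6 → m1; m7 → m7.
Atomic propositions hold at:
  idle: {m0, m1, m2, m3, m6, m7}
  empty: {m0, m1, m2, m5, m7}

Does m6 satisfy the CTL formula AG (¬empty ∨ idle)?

No

Sat(¬empty) = {m3, m4, m6}
Sat(¬empty ∨ idle) = {m0, m1, m2, m3, m4, m6, m7}
AG (¬empty ∨ idle): greatest fixpoint, start Z0 = {m0, m1, m2, m3, m4, m6, m7}, keep only states in Sat with every successor in Z. Z1 = {m0, m1, m2, m3, m6, m7}; Z2 = {m1, m2, m3, m6, m7}; Z3 = {m2, m3, m6, m7}; Z4 = {m2, m3, m7}; fixed.
Sat(AG (¬empty ∨ idle)) = {m2, m3, m7}
m6 ∉ Sat(AG (¬empty ∨ idle)) = {m2, m3, m7}, so the formula does not hold at m6.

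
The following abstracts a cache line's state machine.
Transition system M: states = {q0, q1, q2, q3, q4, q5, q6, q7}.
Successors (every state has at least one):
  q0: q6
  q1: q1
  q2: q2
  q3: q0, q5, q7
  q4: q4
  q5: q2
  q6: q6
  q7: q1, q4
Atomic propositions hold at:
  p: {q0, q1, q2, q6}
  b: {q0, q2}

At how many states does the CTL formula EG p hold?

EG p: greatest fixpoint, start Z0 = {q0, q1, q2, q6}, keep only states in Sat with some successor in Z. Already a fixed point.
Sat(EG p) = {q0, q1, q2, q6}
|Sat(EG p)| = |{q0, q1, q2, q6}| = 4.

4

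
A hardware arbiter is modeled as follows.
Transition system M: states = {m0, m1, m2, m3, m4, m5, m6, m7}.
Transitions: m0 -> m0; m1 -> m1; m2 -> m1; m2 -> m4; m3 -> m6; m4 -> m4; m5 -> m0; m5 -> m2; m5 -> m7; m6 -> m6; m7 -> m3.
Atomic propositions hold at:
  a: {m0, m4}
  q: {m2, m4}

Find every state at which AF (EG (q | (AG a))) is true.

AG a: greatest fixpoint, start Z0 = {m0, m4}, keep only states in Sat with every successor in Z. Already a fixed point.
Sat(AG a) = {m0, m4}
Sat(q | (AG a)) = {m0, m2, m4}
EG (q | (AG a)): greatest fixpoint, start Z0 = {m0, m2, m4}, keep only states in Sat with some successor in Z. Already a fixed point.
Sat(EG (q | (AG a))) = {m0, m2, m4}
AF (EG (q | (AG a))): least fixpoint, start Z0 = {m0, m2, m4}, add states with every successor in Z. Already a fixed point.
Sat(AF (EG (q | (AG a)))) = {m0, m2, m4}

{m0, m2, m4}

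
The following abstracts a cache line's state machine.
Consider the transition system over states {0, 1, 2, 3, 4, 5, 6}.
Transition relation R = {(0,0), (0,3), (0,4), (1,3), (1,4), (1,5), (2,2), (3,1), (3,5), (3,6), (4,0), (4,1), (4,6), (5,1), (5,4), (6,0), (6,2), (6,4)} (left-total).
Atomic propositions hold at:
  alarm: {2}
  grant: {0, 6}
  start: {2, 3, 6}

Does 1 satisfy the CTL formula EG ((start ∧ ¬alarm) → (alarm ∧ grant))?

Sat(¬alarm) = {0, 1, 3, 4, 5, 6}
Sat(start ∧ ¬alarm) = {3, 6}
Sat(alarm ∧ grant) = ∅
Sat((start ∧ ¬alarm) → (alarm ∧ grant)) = {0, 1, 2, 4, 5}
EG ((start ∧ ¬alarm) → (alarm ∧ grant)): greatest fixpoint, start Z0 = {0, 1, 2, 4, 5}, keep only states in Sat with some successor in Z. Already a fixed point.
Sat(EG ((start ∧ ¬alarm) → (alarm ∧ grant))) = {0, 1, 2, 4, 5}
1 ∈ Sat(EG ((start ∧ ¬alarm) → (alarm ∧ grant))) = {0, 1, 2, 4, 5}, so the formula holds at 1.

Yes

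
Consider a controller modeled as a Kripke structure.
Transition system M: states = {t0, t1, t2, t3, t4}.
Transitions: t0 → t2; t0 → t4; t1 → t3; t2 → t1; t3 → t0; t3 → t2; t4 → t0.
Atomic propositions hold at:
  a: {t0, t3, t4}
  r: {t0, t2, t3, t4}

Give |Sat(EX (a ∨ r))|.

Sat(a ∨ r) = {t0, t2, t3, t4}
Sat(EX (a ∨ r)) = {s : some successor in {t0, t2, t3, t4}} = {t0, t1, t3, t4}
|Sat(EX (a ∨ r))| = |{t0, t1, t3, t4}| = 4.

4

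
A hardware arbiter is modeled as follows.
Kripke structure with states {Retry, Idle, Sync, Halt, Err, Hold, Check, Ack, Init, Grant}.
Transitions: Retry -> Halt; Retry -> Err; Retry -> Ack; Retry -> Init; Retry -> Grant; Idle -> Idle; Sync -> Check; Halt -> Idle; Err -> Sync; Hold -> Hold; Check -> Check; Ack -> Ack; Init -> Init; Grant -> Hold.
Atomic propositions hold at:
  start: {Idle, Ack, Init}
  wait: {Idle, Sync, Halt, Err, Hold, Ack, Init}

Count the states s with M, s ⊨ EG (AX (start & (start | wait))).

4

Sat(start | wait) = {Idle, Sync, Halt, Err, Hold, Ack, Init}
Sat(start & (start | wait)) = {Idle, Ack, Init}
Sat(AX (start & (start | wait))) = {s : every successor in {Idle, Ack, Init}} = {Idle, Halt, Ack, Init}
EG (AX (start & (start | wait))): greatest fixpoint, start Z0 = {Idle, Halt, Ack, Init}, keep only states in Sat with some successor in Z. Already a fixed point.
Sat(EG (AX (start & (start | wait)))) = {Idle, Halt, Ack, Init}
|Sat(EG (AX (start & (start | wait))))| = |{Idle, Halt, Ack, Init}| = 4.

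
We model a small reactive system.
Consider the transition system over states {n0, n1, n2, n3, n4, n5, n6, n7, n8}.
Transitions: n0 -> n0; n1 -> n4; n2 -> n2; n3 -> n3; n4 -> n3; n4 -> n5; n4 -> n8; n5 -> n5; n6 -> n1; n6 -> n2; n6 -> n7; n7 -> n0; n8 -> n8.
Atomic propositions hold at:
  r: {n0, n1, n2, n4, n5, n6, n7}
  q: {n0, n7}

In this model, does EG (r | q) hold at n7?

Sat(r | q) = {n0, n1, n2, n4, n5, n6, n7}
EG (r | q): greatest fixpoint, start Z0 = {n0, n1, n2, n4, n5, n6, n7}, keep only states in Sat with some successor in Z. Already a fixed point.
Sat(EG (r | q)) = {n0, n1, n2, n4, n5, n6, n7}
n7 ∈ Sat(EG (r | q)) = {n0, n1, n2, n4, n5, n6, n7}, so the formula holds at n7.

Yes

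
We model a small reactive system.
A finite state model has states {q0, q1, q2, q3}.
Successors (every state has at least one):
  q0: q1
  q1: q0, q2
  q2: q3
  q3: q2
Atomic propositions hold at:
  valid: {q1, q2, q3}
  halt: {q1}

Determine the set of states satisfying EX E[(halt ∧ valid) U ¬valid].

{q0, q1}

Sat(halt ∧ valid) = {q1}
Sat(¬valid) = {q0}
E[(halt ∧ valid) U ¬valid]: least fixpoint, start Z0 = Sat(¬valid) = {q0}, add states in Sat(halt ∧ valid) with some successor in Z. Z1 = {q0, q1}; fixed.
Sat(E[(halt ∧ valid) U ¬valid]) = {q0, q1}
Sat(EX E[(halt ∧ valid) U ¬valid]) = {s : some successor in {q0, q1}} = {q0, q1}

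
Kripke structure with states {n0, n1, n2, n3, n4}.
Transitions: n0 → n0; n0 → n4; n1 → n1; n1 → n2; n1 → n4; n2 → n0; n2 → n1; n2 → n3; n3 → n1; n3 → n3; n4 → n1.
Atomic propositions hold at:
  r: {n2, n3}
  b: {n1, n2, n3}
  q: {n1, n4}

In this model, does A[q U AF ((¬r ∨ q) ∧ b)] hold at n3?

No

Sat(¬r) = {n0, n1, n4}
Sat(¬r ∨ q) = {n0, n1, n4}
Sat((¬r ∨ q) ∧ b) = {n1}
AF ((¬r ∨ q) ∧ b): least fixpoint, start Z0 = {n1}, add states with every successor in Z. Z1 = {n1, n4}; fixed.
Sat(AF ((¬r ∨ q) ∧ b)) = {n1, n4}
A[q U AF ((¬r ∨ q) ∧ b)]: least fixpoint, start Z0 = Sat(AF ((¬r ∨ q) ∧ b)) = {n1, n4}, add states in Sat(q) with every successor in Z. Already a fixed point.
Sat(A[q U AF ((¬r ∨ q) ∧ b)]) = {n1, n4}
n3 ∉ Sat(A[q U AF ((¬r ∨ q) ∧ b)]) = {n1, n4}, so the formula does not hold at n3.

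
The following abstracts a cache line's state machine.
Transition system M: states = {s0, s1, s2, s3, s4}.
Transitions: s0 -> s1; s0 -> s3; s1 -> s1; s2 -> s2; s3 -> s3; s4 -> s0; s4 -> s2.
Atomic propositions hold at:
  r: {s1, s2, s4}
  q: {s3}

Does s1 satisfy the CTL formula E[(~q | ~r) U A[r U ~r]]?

No

Sat(~q) = {s0, s1, s2, s4}
Sat(~r) = {s0, s3}
Sat(~q | ~r) = {s0, s1, s2, s3, s4}
A[r U ~r]: least fixpoint, start Z0 = Sat(~r) = {s0, s3}, add states in Sat(r) with every successor in Z. Already a fixed point.
Sat(A[r U ~r]) = {s0, s3}
E[(~q | ~r) U A[r U ~r]]: least fixpoint, start Z0 = Sat(A[r U ~r]) = {s0, s3}, add states in Sat(~q | ~r) with some successor in Z. Z1 = {s0, s3, s4}; fixed.
Sat(E[(~q | ~r) U A[r U ~r]]) = {s0, s3, s4}
s1 ∉ Sat(E[(~q | ~r) U A[r U ~r]]) = {s0, s3, s4}, so the formula does not hold at s1.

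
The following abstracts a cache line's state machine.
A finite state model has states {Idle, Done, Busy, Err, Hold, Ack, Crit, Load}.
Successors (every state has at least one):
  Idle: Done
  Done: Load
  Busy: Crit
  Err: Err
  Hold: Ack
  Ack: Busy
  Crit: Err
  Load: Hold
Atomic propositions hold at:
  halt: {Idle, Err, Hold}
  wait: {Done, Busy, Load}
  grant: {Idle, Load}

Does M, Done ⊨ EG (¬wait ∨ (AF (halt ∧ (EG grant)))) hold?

No

Sat(¬wait) = {Idle, Err, Hold, Ack, Crit}
EG grant: greatest fixpoint, start Z0 = {Idle, Load}, keep only states in Sat with some successor in Z. Z1 = ∅; fixed.
Sat(EG grant) = ∅
Sat(halt ∧ (EG grant)) = ∅
AF (halt ∧ (EG grant)): least fixpoint, start Z0 = ∅, add states with every successor in Z. Already a fixed point.
Sat(AF (halt ∧ (EG grant))) = ∅
Sat(¬wait ∨ (AF (halt ∧ (EG grant)))) = {Idle, Err, Hold, Ack, Crit}
EG (¬wait ∨ (AF (halt ∧ (EG grant)))): greatest fixpoint, start Z0 = {Idle, Err, Hold, Ack, Crit}, keep only states in Sat with some successor in Z. Z1 = {Err, Hold, Crit}; Z2 = {Err, Crit}; fixed.
Sat(EG (¬wait ∨ (AF (halt ∧ (EG grant))))) = {Err, Crit}
Done ∉ Sat(EG (¬wait ∨ (AF (halt ∧ (EG grant))))) = {Err, Crit}, so the formula does not hold at Done.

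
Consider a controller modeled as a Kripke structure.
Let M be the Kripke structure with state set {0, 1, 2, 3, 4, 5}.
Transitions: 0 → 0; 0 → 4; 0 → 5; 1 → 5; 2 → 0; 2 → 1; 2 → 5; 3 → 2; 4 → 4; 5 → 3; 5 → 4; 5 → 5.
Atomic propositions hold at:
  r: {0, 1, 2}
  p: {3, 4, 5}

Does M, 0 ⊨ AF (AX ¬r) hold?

No

Sat(¬r) = {3, 4, 5}
Sat(AX ¬r) = {s : every successor in {3, 4, 5}} = {1, 4, 5}
AF (AX ¬r): least fixpoint, start Z0 = {1, 4, 5}, add states with every successor in Z. Already a fixed point.
Sat(AF (AX ¬r)) = {1, 4, 5}
0 ∉ Sat(AF (AX ¬r)) = {1, 4, 5}, so the formula does not hold at 0.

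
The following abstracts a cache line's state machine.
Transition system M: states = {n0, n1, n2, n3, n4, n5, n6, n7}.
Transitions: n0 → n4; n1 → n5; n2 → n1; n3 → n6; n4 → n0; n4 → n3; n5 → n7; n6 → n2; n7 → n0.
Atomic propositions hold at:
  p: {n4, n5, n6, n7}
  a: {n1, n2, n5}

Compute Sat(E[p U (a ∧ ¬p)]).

{n1, n2, n6}

Sat(¬p) = {n0, n1, n2, n3}
Sat(a ∧ ¬p) = {n1, n2}
E[p U (a ∧ ¬p)]: least fixpoint, start Z0 = Sat((a ∧ ¬p)) = {n1, n2}, add states in Sat(p) with some successor in Z. Z1 = {n1, n2, n6}; fixed.
Sat(E[p U (a ∧ ¬p)]) = {n1, n2, n6}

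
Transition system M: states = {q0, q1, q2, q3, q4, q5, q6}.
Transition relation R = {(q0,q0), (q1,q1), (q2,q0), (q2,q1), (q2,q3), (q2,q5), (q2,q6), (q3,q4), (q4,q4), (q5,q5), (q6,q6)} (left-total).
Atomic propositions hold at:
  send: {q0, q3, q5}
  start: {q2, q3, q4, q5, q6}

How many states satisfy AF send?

3

AF send: least fixpoint, start Z0 = {q0, q3, q5}, add states with every successor in Z. Already a fixed point.
Sat(AF send) = {q0, q3, q5}
|Sat(AF send)| = |{q0, q3, q5}| = 3.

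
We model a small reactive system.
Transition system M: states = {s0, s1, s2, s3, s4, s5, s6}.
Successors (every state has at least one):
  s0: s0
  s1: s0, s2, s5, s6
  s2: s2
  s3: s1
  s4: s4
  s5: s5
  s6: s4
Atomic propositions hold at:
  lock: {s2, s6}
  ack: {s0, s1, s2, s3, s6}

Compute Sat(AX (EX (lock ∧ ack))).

Sat(lock ∧ ack) = {s2, s6}
Sat(EX (lock ∧ ack)) = {s : some successor in {s2, s6}} = {s1, s2}
Sat(AX (EX (lock ∧ ack))) = {s : every successor in {s1, s2}} = {s2, s3}

{s2, s3}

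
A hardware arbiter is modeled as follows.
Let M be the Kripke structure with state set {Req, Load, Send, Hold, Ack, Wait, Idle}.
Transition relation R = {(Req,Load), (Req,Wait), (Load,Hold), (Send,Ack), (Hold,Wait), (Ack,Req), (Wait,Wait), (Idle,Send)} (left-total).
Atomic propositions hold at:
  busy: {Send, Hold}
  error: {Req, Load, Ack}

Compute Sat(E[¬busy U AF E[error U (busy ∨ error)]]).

{Req, Load, Send, Hold, Ack, Idle}

Sat(¬busy) = {Req, Load, Ack, Wait, Idle}
Sat(busy ∨ error) = {Req, Load, Send, Hold, Ack}
E[error U (busy ∨ error)]: least fixpoint, start Z0 = Sat((busy ∨ error)) = {Req, Load, Send, Hold, Ack}, add states in Sat(error) with some successor in Z. Already a fixed point.
Sat(E[error U (busy ∨ error)]) = {Req, Load, Send, Hold, Ack}
AF E[error U (busy ∨ error)]: least fixpoint, start Z0 = {Req, Load, Send, Hold, Ack}, add states with every successor in Z. Z1 = {Req, Load, Send, Hold, Ack, Idle}; fixed.
Sat(AF E[error U (busy ∨ error)]) = {Req, Load, Send, Hold, Ack, Idle}
E[¬busy U AF E[error U (busy ∨ error)]]: least fixpoint, start Z0 = Sat(AF E[error U (busy ∨ error)]) = {Req, Load, Send, Hold, Ack, Idle}, add states in Sat(¬busy) with some successor in Z. Already a fixed point.
Sat(E[¬busy U AF E[error U (busy ∨ error)]]) = {Req, Load, Send, Hold, Ack, Idle}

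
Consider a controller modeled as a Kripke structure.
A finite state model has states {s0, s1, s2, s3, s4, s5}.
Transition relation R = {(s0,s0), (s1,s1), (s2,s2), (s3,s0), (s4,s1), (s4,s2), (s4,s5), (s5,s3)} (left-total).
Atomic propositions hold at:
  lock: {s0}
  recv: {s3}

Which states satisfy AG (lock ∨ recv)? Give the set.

Sat(lock ∨ recv) = {s0, s3}
AG (lock ∨ recv): greatest fixpoint, start Z0 = {s0, s3}, keep only states in Sat with every successor in Z. Already a fixed point.
Sat(AG (lock ∨ recv)) = {s0, s3}

{s0, s3}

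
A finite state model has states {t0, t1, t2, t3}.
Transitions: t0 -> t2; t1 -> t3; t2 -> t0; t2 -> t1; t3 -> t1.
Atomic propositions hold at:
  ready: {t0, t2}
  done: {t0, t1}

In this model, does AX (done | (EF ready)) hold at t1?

EF ready: least fixpoint, start Z0 = {t0, t2}, add states with some successor in Z. Already a fixed point.
Sat(EF ready) = {t0, t2}
Sat(done | (EF ready)) = {t0, t1, t2}
Sat(AX (done | (EF ready))) = {s : every successor in {t0, t1, t2}} = {t0, t2, t3}
t1 ∉ Sat(AX (done | (EF ready))) = {t0, t2, t3}, so the formula does not hold at t1.

No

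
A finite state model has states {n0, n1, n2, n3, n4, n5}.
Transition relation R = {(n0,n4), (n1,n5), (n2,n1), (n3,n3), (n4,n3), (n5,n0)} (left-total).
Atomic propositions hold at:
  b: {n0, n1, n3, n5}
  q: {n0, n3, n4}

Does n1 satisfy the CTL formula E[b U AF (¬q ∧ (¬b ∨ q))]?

Sat(¬q) = {n1, n2, n5}
Sat(¬b) = {n2, n4}
Sat(¬b ∨ q) = {n0, n2, n3, n4}
Sat(¬q ∧ (¬b ∨ q)) = {n2}
AF (¬q ∧ (¬b ∨ q)): least fixpoint, start Z0 = {n2}, add states with every successor in Z. Already a fixed point.
Sat(AF (¬q ∧ (¬b ∨ q))) = {n2}
E[b U AF (¬q ∧ (¬b ∨ q))]: least fixpoint, start Z0 = Sat(AF (¬q ∧ (¬b ∨ q))) = {n2}, add states in Sat(b) with some successor in Z. Already a fixed point.
Sat(E[b U AF (¬q ∧ (¬b ∨ q))]) = {n2}
n1 ∉ Sat(E[b U AF (¬q ∧ (¬b ∨ q))]) = {n2}, so the formula does not hold at n1.

No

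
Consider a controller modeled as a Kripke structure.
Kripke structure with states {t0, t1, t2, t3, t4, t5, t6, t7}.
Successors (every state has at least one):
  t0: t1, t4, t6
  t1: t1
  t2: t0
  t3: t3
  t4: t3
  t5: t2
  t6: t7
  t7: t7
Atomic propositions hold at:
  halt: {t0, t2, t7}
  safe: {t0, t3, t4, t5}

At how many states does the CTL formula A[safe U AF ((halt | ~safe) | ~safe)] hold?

6

Sat(~safe) = {t1, t2, t6, t7}
Sat(halt | ~safe) = {t0, t1, t2, t6, t7}
Sat((halt | ~safe) | ~safe) = {t0, t1, t2, t6, t7}
AF ((halt | ~safe) | ~safe): least fixpoint, start Z0 = {t0, t1, t2, t6, t7}, add states with every successor in Z. Z1 = {t0, t1, t2, t5, t6, t7}; fixed.
Sat(AF ((halt | ~safe) | ~safe)) = {t0, t1, t2, t5, t6, t7}
A[safe U AF ((halt | ~safe) | ~safe)]: least fixpoint, start Z0 = Sat(AF ((halt | ~safe) | ~safe)) = {t0, t1, t2, t5, t6, t7}, add states in Sat(safe) with every successor in Z. Already a fixed point.
Sat(A[safe U AF ((halt | ~safe) | ~safe)]) = {t0, t1, t2, t5, t6, t7}
|Sat(A[safe U AF ((halt | ~safe) | ~safe)])| = |{t0, t1, t2, t5, t6, t7}| = 6.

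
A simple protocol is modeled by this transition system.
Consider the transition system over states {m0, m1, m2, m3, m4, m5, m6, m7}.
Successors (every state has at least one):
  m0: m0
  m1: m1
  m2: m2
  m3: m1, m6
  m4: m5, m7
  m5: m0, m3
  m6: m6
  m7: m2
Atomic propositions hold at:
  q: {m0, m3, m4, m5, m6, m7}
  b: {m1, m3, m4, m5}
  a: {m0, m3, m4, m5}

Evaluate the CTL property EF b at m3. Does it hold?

EF b: least fixpoint, start Z0 = {m1, m3, m4, m5}, add states with some successor in Z. Already a fixed point.
Sat(EF b) = {m1, m3, m4, m5}
m3 ∈ Sat(EF b) = {m1, m3, m4, m5}, so the formula holds at m3.

Yes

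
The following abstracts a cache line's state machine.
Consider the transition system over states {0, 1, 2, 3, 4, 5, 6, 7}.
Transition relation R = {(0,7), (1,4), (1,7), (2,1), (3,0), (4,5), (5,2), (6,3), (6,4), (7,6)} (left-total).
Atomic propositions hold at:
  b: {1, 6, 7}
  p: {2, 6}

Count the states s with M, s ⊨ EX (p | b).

5

Sat(p | b) = {1, 2, 6, 7}
Sat(EX (p | b)) = {s : some successor in {1, 2, 6, 7}} = {0, 1, 2, 5, 7}
|Sat(EX (p | b))| = |{0, 1, 2, 5, 7}| = 5.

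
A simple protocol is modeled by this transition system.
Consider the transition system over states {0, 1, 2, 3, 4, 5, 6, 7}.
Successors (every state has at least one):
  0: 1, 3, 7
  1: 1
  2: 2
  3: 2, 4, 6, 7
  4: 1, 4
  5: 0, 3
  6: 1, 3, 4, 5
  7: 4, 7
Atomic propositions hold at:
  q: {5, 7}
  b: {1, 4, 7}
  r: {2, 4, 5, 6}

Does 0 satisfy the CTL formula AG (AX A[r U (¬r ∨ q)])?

No

Sat(¬r) = {0, 1, 3, 7}
Sat(¬r ∨ q) = {0, 1, 3, 5, 7}
A[r U (¬r ∨ q)]: least fixpoint, start Z0 = Sat((¬r ∨ q)) = {0, 1, 3, 5, 7}, add states in Sat(r) with every successor in Z. Already a fixed point.
Sat(A[r U (¬r ∨ q)]) = {0, 1, 3, 5, 7}
Sat(AX A[r U (¬r ∨ q)]) = {s : every successor in {0, 1, 3, 5, 7}} = {0, 1, 5}
AG (AX A[r U (¬r ∨ q)]): greatest fixpoint, start Z0 = {0, 1, 5}, keep only states in Sat with every successor in Z. Z1 = {1}; fixed.
Sat(AG (AX A[r U (¬r ∨ q)])) = {1}
0 ∉ Sat(AG (AX A[r U (¬r ∨ q)])) = {1}, so the formula does not hold at 0.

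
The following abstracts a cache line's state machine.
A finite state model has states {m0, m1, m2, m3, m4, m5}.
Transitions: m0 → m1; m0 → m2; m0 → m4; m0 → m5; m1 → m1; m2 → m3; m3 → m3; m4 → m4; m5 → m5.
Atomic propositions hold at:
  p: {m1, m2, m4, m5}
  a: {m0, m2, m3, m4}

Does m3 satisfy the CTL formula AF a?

Yes

AF a: least fixpoint, start Z0 = {m0, m2, m3, m4}, add states with every successor in Z. Already a fixed point.
Sat(AF a) = {m0, m2, m3, m4}
m3 ∈ Sat(AF a) = {m0, m2, m3, m4}, so the formula holds at m3.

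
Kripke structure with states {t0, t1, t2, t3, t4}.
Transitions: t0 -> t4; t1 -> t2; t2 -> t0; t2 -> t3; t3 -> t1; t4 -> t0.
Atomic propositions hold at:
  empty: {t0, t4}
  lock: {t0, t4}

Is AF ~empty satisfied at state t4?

Sat(~empty) = {t1, t2, t3}
AF ~empty: least fixpoint, start Z0 = {t1, t2, t3}, add states with every successor in Z. Already a fixed point.
Sat(AF ~empty) = {t1, t2, t3}
t4 ∉ Sat(AF ~empty) = {t1, t2, t3}, so the formula does not hold at t4.

No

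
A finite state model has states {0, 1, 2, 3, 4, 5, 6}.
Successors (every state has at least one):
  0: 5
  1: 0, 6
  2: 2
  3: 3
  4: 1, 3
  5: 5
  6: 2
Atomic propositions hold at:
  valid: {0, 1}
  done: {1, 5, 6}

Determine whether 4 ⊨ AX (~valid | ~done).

Sat(~valid) = {2, 3, 4, 5, 6}
Sat(~done) = {0, 2, 3, 4}
Sat(~valid | ~done) = {0, 2, 3, 4, 5, 6}
Sat(AX (~valid | ~done)) = {s : every successor in {0, 2, 3, 4, 5, 6}} = {0, 1, 2, 3, 5, 6}
4 ∉ Sat(AX (~valid | ~done)) = {0, 1, 2, 3, 5, 6}, so the formula does not hold at 4.

No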